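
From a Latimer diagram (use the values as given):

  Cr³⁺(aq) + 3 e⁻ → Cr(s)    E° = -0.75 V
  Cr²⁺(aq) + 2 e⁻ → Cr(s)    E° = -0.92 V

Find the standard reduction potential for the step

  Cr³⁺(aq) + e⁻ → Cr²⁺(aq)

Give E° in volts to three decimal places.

Sequential free energies add, so n₃E°₃ = n₁E°₁ + n₂E°₂.
With n₃ = 3, and the known step contributing 2×(-0.92) V, the unknown satisfies 1·E° = 3×(-0.75) − 2×(-0.92) = -0.410.
E° = -0.410 / 1 = -0.410 V.

-0.410 V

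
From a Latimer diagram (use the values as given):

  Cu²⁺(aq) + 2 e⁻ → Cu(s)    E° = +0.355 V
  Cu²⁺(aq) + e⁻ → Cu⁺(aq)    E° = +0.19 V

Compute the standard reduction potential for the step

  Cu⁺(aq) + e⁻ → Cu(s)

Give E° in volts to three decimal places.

+0.520 V

Sequential free energies add, so n₃E°₃ = n₁E°₁ + n₂E°₂.
With n₃ = 2, and the known step contributing 1×(+0.19) V, the unknown satisfies 1·E° = 2×(+0.355) − 1×(+0.19) = +0.520.
E° = +0.520 / 1 = +0.520 V.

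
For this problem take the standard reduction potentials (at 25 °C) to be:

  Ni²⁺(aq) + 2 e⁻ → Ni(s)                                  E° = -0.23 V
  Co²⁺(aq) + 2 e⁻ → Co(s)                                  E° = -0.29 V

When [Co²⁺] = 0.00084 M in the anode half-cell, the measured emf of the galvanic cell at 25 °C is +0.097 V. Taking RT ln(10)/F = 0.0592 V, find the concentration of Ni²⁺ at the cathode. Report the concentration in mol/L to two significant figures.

Ni²⁺/Ni is the cathode, Co²⁺/Co the anode: E°cell = +0.06 V, n = 2.
Overall reaction: Ni²⁺(aq) + Co(s) → Ni(s) + Co²⁺(aq); Q = [Co²⁺]^1/[Ni²⁺]^1.
From E = E° − (0.0592/n) log Q: log Q = (E° − E)·n/0.0592 = (+0.06 − (+0.097))·2/0.0592 = -1.2500.
So 1·log[Ni²⁺] = 1·log(0.00084) − log Q = -3.0757 − (-1.2500) = -1.8257; [Ni²⁺] = 10^(-1.8257) ≈ 0.015 M.

0.015 M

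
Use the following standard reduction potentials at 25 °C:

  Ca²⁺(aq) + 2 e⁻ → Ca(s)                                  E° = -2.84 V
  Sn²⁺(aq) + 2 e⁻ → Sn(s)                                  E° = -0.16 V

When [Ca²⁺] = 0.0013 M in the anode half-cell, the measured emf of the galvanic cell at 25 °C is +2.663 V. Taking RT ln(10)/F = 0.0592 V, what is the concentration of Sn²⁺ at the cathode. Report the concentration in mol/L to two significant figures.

Sn²⁺/Sn is the cathode, Ca²⁺/Ca the anode: E°cell = +2.68 V, n = 2.
Overall reaction: Sn²⁺(aq) + Ca(s) → Sn(s) + Ca²⁺(aq); Q = [Ca²⁺]^1/[Sn²⁺]^1.
From E = E° − (0.0592/n) log Q: log Q = (E° − E)·n/0.0592 = (+2.68 − (+2.663))·2/0.0592 = 0.5743.
So 1·log[Sn²⁺] = 1·log(0.0013) − log Q = -2.8861 − (0.5743) = -3.4604; [Sn²⁺] = 10^(-3.4604) ≈ 0.00035 M.

0.00035 M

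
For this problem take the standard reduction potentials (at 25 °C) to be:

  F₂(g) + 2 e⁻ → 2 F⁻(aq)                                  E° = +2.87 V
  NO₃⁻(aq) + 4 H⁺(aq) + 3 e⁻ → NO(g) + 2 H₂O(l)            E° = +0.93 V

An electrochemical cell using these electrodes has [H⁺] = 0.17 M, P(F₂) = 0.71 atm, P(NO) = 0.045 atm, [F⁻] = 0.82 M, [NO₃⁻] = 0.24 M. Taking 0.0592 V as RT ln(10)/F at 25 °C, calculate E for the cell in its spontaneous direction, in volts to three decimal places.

F₂/F⁻ is the cathode (higher E°), NO₃⁻/NO the anode: E°cell = +2.87 − (+0.93) = +1.94 V, n = 6.
Overall: 3 F₂(g) + 2 NO(g) + 4 H₂O(l) → 6 F⁻(aq) + 2 NO₃⁻(aq) + 8 H⁺(aq)
Q = [F⁻]^6·[NO₃⁻]^2·[H⁺]^8 / (P(F₂)^3·P(NO)^2); log Q = -4.773.
E = E° − (0.0592/n) log Q = +1.94 − (0.0592/6)(-4.773) = +1.987 V.

+1.987 V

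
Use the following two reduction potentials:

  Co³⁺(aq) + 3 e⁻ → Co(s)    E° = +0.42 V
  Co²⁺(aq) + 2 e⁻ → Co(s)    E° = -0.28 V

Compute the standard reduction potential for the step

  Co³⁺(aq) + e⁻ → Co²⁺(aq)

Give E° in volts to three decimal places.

Sequential free energies add, so n₃E°₃ = n₁E°₁ + n₂E°₂.
With n₃ = 3, and the known step contributing 2×(-0.28) V, the unknown satisfies 1·E° = 3×(+0.42) − 2×(-0.28) = +1.820.
E° = +1.820 / 1 = +1.820 V.

+1.820 V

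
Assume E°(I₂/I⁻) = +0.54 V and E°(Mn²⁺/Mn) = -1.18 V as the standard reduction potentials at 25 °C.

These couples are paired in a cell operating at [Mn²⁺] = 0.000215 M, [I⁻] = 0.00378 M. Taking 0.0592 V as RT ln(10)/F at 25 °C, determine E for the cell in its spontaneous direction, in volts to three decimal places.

+1.972 V

I₂/I⁻ is the cathode (higher E°), Mn²⁺/Mn the anode: E°cell = +0.54 − (-1.18) = +1.72 V, n = 2.
Overall: I₂(s) + Mn(s) → 2 I⁻(aq) + Mn²⁺(aq)
Q = [I⁻]^2·[Mn²⁺]; log Q = -8.513.
E = E° − (0.0592/n) log Q = +1.72 − (0.0592/2)(-8.513) = +1.972 V.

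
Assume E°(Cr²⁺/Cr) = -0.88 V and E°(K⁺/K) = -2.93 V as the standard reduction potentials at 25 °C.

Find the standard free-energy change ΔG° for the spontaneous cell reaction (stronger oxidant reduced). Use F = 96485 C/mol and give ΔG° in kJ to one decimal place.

-395.6 kJ

Cr²⁺/Cr (E° = -0.88 V) is the cathode; K⁺/K (E° = -2.93 V) is the anode, so E°cell = +2.05 V.
Balancing electrons gives n = 2 (lcm of 2 and 1).
ΔG° = −nFE° = −(2)(96485)(+2.05) = -395,588 J = -395.6 kJ.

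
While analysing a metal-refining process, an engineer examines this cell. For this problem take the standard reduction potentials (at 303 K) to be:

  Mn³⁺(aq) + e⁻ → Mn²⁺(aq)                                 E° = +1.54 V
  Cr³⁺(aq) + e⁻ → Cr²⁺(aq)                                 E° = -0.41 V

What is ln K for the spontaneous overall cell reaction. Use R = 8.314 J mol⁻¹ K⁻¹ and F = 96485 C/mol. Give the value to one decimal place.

74.7

Cathode: Mn³⁺/Mn²⁺; anode: Cr³⁺/Cr²⁺. E°cell = (+1.54) − (-0.41) = +1.95 V, with n = 1.
ΔG° = −nFE° = −RT ln K, so ln K = nFE°/(RT) = (1)(96485)(+1.95) / ((8.314)(303)) = 74.686.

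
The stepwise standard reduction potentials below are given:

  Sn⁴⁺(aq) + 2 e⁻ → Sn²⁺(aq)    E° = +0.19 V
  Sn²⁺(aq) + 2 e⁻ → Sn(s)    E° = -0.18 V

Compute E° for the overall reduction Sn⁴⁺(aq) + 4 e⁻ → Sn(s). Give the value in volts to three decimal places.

+0.005 V

Since ΔG° = −nFE° is additive over sequential reductions, n₃E°₃ = n₁E°₁ + n₂E°₂.
E°₃ = (2×+0.19 + 2×-0.18) / 4 = (+0.020) / 4 = +0.005 V.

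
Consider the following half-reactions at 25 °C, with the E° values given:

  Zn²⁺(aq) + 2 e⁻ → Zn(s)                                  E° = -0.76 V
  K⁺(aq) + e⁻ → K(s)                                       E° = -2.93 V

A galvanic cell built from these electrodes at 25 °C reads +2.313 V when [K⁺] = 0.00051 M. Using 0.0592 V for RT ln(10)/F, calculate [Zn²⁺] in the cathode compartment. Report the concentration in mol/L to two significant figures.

Zn²⁺/Zn is the cathode, K⁺/K the anode: E°cell = +2.17 V, n = 2.
Overall reaction: Zn²⁺(aq) + 2 K(s) → Zn(s) + 2 K⁺(aq); Q = [K⁺]^2/[Zn²⁺]^1.
From E = E° − (0.0592/n) log Q: log Q = (E° − E)·n/0.0592 = (+2.17 − (+2.313))·2/0.0592 = -4.8311.
So 1·log[Zn²⁺] = 2·log(0.00051) − log Q = -6.5849 − (-4.8311) = -1.7538; [Zn²⁺] = 10^(-1.7538) ≈ 0.018 M.

0.018 M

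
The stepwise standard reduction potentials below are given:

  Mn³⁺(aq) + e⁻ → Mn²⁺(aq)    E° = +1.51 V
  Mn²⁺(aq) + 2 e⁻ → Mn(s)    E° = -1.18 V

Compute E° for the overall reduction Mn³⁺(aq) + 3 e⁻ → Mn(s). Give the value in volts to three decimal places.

-0.283 V

Since ΔG° = −nFE° is additive over sequential reductions, n₃E°₃ = n₁E°₁ + n₂E°₂.
E°₃ = (1×+1.51 + 2×-1.18) / 3 = (-0.850) / 3 = -0.283 V.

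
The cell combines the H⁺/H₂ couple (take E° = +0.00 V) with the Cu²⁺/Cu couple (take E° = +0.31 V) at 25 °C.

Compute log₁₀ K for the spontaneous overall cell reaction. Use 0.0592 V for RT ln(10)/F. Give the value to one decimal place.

Cathode: Cu²⁺/Cu; anode: H⁺/H₂. E°cell = +0.31 V, n = 2.
log K = nE°cell / 0.0592 = (2)(+0.31) / 0.0592 = 10.5.

10.5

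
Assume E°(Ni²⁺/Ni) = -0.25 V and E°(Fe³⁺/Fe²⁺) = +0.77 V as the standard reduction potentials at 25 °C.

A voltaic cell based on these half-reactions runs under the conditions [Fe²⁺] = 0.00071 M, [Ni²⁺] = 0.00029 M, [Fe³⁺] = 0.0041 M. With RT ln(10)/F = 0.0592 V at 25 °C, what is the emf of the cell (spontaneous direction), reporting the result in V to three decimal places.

Fe³⁺/Fe²⁺ is the cathode (higher E°), Ni²⁺/Ni the anode: E°cell = +0.77 − (-0.25) = +1.02 V, n = 2.
Overall: 2 Fe³⁺(aq) + Ni(s) → 2 Fe²⁺(aq) + Ni²⁺(aq)
Q = [Fe²⁺]^2·[Ni²⁺] / ([Fe³⁺]^2); log Q = -5.061.
E = E° − (0.0592/n) log Q = +1.02 − (0.0592/2)(-5.061) = +1.170 V.

+1.170 V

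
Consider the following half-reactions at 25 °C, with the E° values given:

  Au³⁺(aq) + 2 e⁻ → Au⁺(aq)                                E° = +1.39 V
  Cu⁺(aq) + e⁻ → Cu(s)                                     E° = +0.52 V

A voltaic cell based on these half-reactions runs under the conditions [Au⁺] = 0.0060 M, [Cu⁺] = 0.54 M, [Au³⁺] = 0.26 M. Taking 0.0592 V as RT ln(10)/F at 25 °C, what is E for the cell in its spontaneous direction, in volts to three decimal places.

Au³⁺/Au⁺ is the cathode (higher E°), Cu⁺/Cu the anode: E°cell = +1.39 − (+0.52) = +0.87 V, n = 2.
Overall: Au³⁺(aq) + 2 Cu(s) → Au⁺(aq) + 2 Cu⁺(aq)
Q = [Au⁺]·[Cu⁺]^2 / ([Au³⁺]); log Q = -2.172.
E = E° − (0.0592/n) log Q = +0.87 − (0.0592/2)(-2.172) = +0.934 V.

+0.934 V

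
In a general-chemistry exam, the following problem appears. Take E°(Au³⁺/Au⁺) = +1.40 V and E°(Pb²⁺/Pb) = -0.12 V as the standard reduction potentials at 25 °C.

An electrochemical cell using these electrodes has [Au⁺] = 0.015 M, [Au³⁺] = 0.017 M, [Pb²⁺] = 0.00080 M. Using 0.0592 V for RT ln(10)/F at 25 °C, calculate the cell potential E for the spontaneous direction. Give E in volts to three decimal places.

Au³⁺/Au⁺ is the cathode (higher E°), Pb²⁺/Pb the anode: E°cell = +1.40 − (-0.12) = +1.52 V, n = 2.
Overall: Au³⁺(aq) + Pb(s) → Au⁺(aq) + Pb²⁺(aq)
Q = [Au⁺]·[Pb²⁺] / ([Au³⁺]); log Q = -3.151.
E = E° − (0.0592/n) log Q = +1.52 − (0.0592/2)(-3.151) = +1.613 V.

+1.613 V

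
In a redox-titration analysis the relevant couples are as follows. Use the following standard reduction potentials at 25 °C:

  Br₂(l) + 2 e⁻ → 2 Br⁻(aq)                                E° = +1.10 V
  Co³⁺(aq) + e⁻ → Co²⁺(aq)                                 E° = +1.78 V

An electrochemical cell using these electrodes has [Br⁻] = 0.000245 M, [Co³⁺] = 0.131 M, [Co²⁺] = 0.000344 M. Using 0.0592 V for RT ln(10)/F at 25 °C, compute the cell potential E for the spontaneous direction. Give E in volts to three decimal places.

Co³⁺/Co²⁺ is the cathode (higher E°), Br₂/Br⁻ the anode: E°cell = +1.78 − (+1.10) = +0.68 V, n = 2.
Overall: 2 Co³⁺(aq) + 2 Br⁻(aq) → 2 Co²⁺(aq) + Br₂(l)
Q = [Co²⁺]^2 / ([Co³⁺]^2·[Br⁻]^2); log Q = 2.060.
E = E° − (0.0592/n) log Q = +0.68 − (0.0592/2)(2.060) = +0.619 V.

+0.619 V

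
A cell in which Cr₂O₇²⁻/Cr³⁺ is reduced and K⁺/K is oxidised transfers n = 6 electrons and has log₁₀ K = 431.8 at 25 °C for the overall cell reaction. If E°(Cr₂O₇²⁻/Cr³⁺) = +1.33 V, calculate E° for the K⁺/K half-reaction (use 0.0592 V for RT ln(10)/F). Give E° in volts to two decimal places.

E°cell = (0.0592/n)·log K = (0.0592/6)(431.8) = +4.260 V.
Since Cr₂O₇²⁻/Cr³⁺ is the cathode and K⁺/K the anode, E°cell = E°(Cr₂O₇²⁻/Cr³⁺) − E°(K⁺/K).
So E°(K⁺/K) = E°(Cr₂O₇²⁻/Cr³⁺) − E°cell = (+1.33) − (+4.260) = -2.93 V.

-2.93 V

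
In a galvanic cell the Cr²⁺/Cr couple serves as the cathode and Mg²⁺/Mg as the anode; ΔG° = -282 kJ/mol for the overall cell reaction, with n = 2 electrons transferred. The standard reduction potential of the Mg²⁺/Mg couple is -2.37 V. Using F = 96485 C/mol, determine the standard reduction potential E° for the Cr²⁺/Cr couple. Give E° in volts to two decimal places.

E°cell = −ΔG°/(nF) = −(-282×10³)/((2)(96485)) = +1.461 V.
Since Cr²⁺/Cr is the cathode and Mg²⁺/Mg the anode, E°cell = E°(Cr²⁺/Cr) − E°(Mg²⁺/Mg).
So E°(Cr²⁺/Cr) = E°cell + E°(Mg²⁺/Mg) = +1.461 + (-2.37) = -0.91 V.

-0.91 V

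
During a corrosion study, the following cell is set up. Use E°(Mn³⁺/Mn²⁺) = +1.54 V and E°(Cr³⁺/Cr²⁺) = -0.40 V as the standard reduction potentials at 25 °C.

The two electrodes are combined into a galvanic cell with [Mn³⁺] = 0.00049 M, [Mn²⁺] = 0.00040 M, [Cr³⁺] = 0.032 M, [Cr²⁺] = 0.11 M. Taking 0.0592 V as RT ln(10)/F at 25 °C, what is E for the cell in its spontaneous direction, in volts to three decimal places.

Mn³⁺/Mn²⁺ is the cathode (higher E°), Cr³⁺/Cr²⁺ the anode: E°cell = +1.54 − (-0.40) = +1.94 V, n = 1.
Overall: Mn³⁺(aq) + Cr²⁺(aq) → Mn²⁺(aq) + Cr³⁺(aq)
Q = [Mn²⁺]·[Cr³⁺] / ([Mn³⁺]·[Cr²⁺]); log Q = -0.624.
E = E° − (0.0592/n) log Q = +1.94 − (0.0592/1)(-0.624) = +1.977 V.

+1.977 V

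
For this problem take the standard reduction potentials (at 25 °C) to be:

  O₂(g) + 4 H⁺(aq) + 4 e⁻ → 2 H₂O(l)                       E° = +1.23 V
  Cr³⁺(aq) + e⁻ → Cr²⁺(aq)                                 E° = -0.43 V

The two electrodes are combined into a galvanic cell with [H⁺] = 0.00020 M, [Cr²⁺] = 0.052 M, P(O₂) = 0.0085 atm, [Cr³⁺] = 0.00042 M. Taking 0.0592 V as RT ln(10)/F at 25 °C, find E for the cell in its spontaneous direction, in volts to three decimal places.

O₂/H₂O is the cathode (higher E°), Cr³⁺/Cr²⁺ the anode: E°cell = +1.23 − (-0.43) = +1.66 V, n = 4.
Overall: O₂(g) + 4 H⁺(aq) + 4 Cr²⁺(aq) → 2 H₂O(l) + 4 Cr³⁺(aq)
Q = [Cr³⁺]^4 / (P(O₂)·[H⁺]^4·[Cr²⁺]^4); log Q = 8.495.
E = E° − (0.0592/n) log Q = +1.66 − (0.0592/4)(8.495) = +1.534 V.

+1.534 V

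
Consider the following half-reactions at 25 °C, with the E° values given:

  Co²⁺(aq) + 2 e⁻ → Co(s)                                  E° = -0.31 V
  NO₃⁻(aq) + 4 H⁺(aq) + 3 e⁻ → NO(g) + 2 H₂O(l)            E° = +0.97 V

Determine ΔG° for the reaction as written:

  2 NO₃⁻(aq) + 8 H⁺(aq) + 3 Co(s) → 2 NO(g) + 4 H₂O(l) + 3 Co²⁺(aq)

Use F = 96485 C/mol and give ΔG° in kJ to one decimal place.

As written, NO₃⁻/NO is reduced (cathode) and Co²⁺/Co is oxidised (anode), so E°cell = (+0.97) − (-0.31) = +1.28 V.
Balancing electrons gives n = 6.
ΔG° = −nFE° = −(6)(96485)(+1.28) = -741,005 J = -741.0 kJ.

-741.0 kJ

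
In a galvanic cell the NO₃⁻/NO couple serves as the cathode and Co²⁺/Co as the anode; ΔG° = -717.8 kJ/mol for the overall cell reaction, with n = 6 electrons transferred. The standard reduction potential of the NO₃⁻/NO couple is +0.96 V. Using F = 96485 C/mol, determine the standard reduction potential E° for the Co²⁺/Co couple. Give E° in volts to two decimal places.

-0.28 V

E°cell = −ΔG°/(nF) = −(-717.8×10³)/((6)(96485)) = +1.240 V.
Since NO₃⁻/NO is the cathode and Co²⁺/Co the anode, E°cell = E°(NO₃⁻/NO) − E°(Co²⁺/Co).
So E°(Co²⁺/Co) = E°(NO₃⁻/NO) − E°cell = (+0.96) − (+1.240) = -0.28 V.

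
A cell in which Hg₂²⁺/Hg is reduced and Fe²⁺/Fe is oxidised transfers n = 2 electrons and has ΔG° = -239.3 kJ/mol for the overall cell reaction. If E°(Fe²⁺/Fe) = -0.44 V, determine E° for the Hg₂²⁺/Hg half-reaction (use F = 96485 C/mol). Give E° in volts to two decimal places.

E°cell = −ΔG°/(nF) = −(-239.3×10³)/((2)(96485)) = +1.240 V.
Since Hg₂²⁺/Hg is the cathode and Fe²⁺/Fe the anode, E°cell = E°(Hg₂²⁺/Hg) − E°(Fe²⁺/Fe).
So E°(Hg₂²⁺/Hg) = E°cell + E°(Fe²⁺/Fe) = +1.240 + (-0.44) = +0.80 V.

+0.80 V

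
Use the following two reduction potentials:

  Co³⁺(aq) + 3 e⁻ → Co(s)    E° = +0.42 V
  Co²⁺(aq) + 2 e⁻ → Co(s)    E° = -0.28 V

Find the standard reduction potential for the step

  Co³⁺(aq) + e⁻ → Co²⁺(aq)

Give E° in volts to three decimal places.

+1.820 V

Sequential free energies add, so n₃E°₃ = n₁E°₁ + n₂E°₂.
With n₃ = 3, and the known step contributing 2×(-0.28) V, the unknown satisfies 1·E° = 3×(+0.42) − 2×(-0.28) = +1.820.
E° = +1.820 / 1 = +1.820 V.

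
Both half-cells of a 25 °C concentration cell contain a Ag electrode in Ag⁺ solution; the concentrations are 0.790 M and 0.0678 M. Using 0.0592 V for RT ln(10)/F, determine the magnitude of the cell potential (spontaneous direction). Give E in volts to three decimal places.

+0.063 V

For a concentration cell E°cell = 0. The 0.790 M side is the cathode (reduction is favoured where [Ag⁺] is higher).
With n = 1, E = −(0.0592/1) log([Ag⁺]ₐₙ/[Ag⁺]꜀ₐₜ) = −(0.0592/1) log(0.0678/0.79) = −(0.0592/1)(-1.066) = +0.063 V.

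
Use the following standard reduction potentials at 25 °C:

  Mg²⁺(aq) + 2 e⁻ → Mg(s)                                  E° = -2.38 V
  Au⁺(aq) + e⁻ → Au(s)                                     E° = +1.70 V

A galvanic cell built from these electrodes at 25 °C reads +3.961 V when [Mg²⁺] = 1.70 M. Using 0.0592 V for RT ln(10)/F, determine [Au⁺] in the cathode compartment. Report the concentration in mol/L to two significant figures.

Au⁺/Au is the cathode, Mg²⁺/Mg the anode: E°cell = +4.08 V, n = 2.
Overall reaction: 2 Au⁺(aq) + Mg(s) → 2 Au(s) + Mg²⁺(aq); Q = [Mg²⁺]^1/[Au⁺]^2.
From E = E° − (0.0592/n) log Q: log Q = (E° − E)·n/0.0592 = (+4.08 − (+3.961))·2/0.0592 = 4.0203.
So 2·log[Au⁺] = 1·log(1.7) − log Q = 0.2304 − (4.0203) = -3.7899; log[Au⁺] = -3.7899 / 2 = -1.8949; [Au⁺] = 10^(-1.8949) ≈ 0.013 M.

0.013 M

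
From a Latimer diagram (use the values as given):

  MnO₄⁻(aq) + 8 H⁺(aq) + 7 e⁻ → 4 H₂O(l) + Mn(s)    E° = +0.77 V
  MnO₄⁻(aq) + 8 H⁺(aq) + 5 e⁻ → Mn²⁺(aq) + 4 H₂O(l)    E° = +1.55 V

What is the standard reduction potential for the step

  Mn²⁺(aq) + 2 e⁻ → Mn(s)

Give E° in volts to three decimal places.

-1.180 V

Sequential free energies add, so n₃E°₃ = n₁E°₁ + n₂E°₂.
With n₃ = 7, and the known step contributing 5×(+1.55) V, the unknown satisfies 2·E° = 7×(+0.77) − 5×(+1.55) = -2.360.
E° = -2.360 / 2 = -1.180 V.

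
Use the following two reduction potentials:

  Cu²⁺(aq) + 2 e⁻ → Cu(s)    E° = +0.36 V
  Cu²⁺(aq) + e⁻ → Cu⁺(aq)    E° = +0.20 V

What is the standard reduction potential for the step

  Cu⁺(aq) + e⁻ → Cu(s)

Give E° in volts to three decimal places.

Sequential free energies add, so n₃E°₃ = n₁E°₁ + n₂E°₂.
With n₃ = 2, and the known step contributing 1×(+0.20) V, the unknown satisfies 1·E° = 2×(+0.36) − 1×(+0.20) = +0.520.
E° = +0.520 / 1 = +0.520 V.

+0.520 V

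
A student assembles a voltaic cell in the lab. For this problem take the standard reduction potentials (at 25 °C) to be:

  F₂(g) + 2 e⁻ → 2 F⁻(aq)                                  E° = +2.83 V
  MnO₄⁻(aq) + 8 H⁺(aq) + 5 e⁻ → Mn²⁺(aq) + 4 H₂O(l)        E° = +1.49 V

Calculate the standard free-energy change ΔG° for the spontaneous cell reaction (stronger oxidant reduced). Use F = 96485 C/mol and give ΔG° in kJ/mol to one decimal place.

F₂/F⁻ (E° = +2.83 V) is the cathode; MnO₄⁻/Mn²⁺ (E° = +1.49 V) is the anode, so E°cell = +1.34 V.
Balancing electrons gives n = 10 (lcm of 2 and 5).
ΔG° = −nFE° = −(10)(96485)(+1.34) = -1,292,899 J = -1292.9 kJ/mol.

-1292.9 kJ/mol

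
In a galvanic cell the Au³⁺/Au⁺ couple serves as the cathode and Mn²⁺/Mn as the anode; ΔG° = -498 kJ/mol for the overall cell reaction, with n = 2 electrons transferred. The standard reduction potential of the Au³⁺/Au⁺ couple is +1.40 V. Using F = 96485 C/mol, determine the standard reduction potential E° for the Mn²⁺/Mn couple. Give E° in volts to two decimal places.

-1.18 V

E°cell = −ΔG°/(nF) = −(-498×10³)/((2)(96485)) = +2.581 V.
Since Au³⁺/Au⁺ is the cathode and Mn²⁺/Mn the anode, E°cell = E°(Au³⁺/Au⁺) − E°(Mn²⁺/Mn).
So E°(Mn²⁺/Mn) = E°(Au³⁺/Au⁺) − E°cell = (+1.40) − (+2.581) = -1.18 V.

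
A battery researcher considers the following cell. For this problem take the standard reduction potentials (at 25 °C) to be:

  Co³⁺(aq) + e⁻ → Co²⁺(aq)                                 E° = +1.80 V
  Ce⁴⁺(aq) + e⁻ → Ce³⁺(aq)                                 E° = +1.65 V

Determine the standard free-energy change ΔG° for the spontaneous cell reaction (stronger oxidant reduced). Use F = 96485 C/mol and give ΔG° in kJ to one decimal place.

-14.5 kJ

Co³⁺/Co²⁺ (E° = +1.80 V) is the cathode; Ce⁴⁺/Ce³⁺ (E° = +1.65 V) is the anode, so E°cell = +0.15 V.
Balancing electrons gives n = 1 (lcm of 1 and 1).
ΔG° = −nFE° = −(1)(96485)(+0.15) = -14,473 J = -14.5 kJ.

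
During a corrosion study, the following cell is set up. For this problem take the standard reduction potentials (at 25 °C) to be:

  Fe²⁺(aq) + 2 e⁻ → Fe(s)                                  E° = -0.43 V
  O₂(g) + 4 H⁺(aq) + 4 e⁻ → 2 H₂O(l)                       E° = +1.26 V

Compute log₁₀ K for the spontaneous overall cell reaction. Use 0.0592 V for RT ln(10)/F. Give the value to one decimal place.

114.2

Cathode: O₂/H₂O; anode: Fe²⁺/Fe. E°cell = +1.69 V, n = 4.
log K = nE°cell / 0.0592 = (4)(+1.69) / 0.0592 = 114.2.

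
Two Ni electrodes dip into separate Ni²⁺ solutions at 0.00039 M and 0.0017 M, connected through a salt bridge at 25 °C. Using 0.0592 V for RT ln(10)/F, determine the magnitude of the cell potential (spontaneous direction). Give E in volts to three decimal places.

For a concentration cell E°cell = 0. The 0.0017 M side is the cathode (reduction is favoured where [Ni²⁺] is higher).
With n = 2, E = −(0.0592/2) log([Ni²⁺]ₐₙ/[Ni²⁺]꜀ₐₜ) = −(0.0592/2) log(0.00039/0.0017) = −(0.0592/2)(-0.639) = +0.019 V.

+0.019 V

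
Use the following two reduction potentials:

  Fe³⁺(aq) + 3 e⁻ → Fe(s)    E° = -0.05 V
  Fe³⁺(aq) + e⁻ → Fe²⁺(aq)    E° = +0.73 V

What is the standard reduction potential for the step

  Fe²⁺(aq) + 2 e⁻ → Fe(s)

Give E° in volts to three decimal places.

-0.440 V

Sequential free energies add, so n₃E°₃ = n₁E°₁ + n₂E°₂.
With n₃ = 3, and the known step contributing 1×(+0.73) V, the unknown satisfies 2·E° = 3×(-0.05) − 1×(+0.73) = -0.880.
E° = -0.880 / 2 = -0.440 V.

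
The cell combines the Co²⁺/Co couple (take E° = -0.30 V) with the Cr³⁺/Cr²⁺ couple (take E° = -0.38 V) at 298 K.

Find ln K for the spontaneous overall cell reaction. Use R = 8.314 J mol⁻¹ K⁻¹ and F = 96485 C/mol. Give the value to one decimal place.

Cathode: Co²⁺/Co; anode: Cr³⁺/Cr²⁺. E°cell = (-0.30) − (-0.38) = +0.08 V, with n = 2.
ΔG° = −nFE° = −RT ln K, so ln K = nFE°/(RT) = (2)(96485)(+0.08) / ((8.314)(298)) = 6.231.

6.2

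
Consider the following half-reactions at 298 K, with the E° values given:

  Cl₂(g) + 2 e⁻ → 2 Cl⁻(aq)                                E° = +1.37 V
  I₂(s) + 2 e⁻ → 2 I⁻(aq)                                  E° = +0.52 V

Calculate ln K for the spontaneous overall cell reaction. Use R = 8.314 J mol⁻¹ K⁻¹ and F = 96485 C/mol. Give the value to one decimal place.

Cathode: Cl₂/Cl⁻; anode: I₂/I⁻. E°cell = (+1.37) − (+0.52) = +0.85 V, with n = 2.
ΔG° = −nFE° = −RT ln K, so ln K = nFE°/(RT) = (2)(96485)(+0.85) / ((8.314)(298)) = 66.204.

66.2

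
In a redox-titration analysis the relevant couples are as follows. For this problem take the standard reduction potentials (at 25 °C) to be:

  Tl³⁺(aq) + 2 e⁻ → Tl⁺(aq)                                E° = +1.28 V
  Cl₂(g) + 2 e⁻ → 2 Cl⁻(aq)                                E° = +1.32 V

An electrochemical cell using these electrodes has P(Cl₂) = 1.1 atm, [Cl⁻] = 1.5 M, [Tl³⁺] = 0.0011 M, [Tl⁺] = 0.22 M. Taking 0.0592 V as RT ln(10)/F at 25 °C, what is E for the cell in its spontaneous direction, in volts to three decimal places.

+0.099 V

Cl₂/Cl⁻ is the cathode (higher E°), Tl³⁺/Tl⁺ the anode: E°cell = +1.32 − (+1.28) = +0.04 V, n = 2.
Overall: Cl₂(g) + Tl⁺(aq) → 2 Cl⁻(aq) + Tl³⁺(aq)
Q = [Cl⁻]^2·[Tl³⁺] / (P(Cl₂)·[Tl⁺]); log Q = -1.990.
E = E° − (0.0592/n) log Q = +0.04 − (0.0592/2)(-1.990) = +0.099 V.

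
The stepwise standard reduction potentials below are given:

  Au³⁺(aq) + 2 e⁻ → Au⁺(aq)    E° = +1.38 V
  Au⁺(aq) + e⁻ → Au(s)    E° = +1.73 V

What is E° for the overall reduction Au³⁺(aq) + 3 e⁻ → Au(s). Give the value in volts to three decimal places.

Standard free energies of sequential steps add: ΔG°₃ = ΔG°₁ + ΔG°₂, so n₃E°₃ = n₁E°₁ + n₂E°₂.
E°₃ = (2×+1.38 + 1×+1.73) / 3 = (+4.490) / 3 = +1.497 V.

+1.497 V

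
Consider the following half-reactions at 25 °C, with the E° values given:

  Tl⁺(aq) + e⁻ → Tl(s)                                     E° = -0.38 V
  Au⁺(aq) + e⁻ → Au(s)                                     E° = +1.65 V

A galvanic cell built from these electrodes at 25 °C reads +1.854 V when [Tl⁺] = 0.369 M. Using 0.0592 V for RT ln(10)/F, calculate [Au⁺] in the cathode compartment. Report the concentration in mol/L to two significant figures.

Au⁺/Au is the cathode, Tl⁺/Tl the anode: E°cell = +2.03 V, n = 1.
Overall reaction: Au⁺(aq) + Tl(s) → Au(s) + Tl⁺(aq); Q = [Tl⁺]^1/[Au⁺]^1.
From E = E° − (0.0592/n) log Q: log Q = (E° − E)·n/0.0592 = (+2.03 − (+1.854))·1/0.0592 = 2.9730.
So 1·log[Au⁺] = 1·log(0.369) − log Q = -0.4330 − (2.9730) = -3.4060; [Au⁺] = 10^(-3.4060) ≈ 0.00039 M.

0.00039 M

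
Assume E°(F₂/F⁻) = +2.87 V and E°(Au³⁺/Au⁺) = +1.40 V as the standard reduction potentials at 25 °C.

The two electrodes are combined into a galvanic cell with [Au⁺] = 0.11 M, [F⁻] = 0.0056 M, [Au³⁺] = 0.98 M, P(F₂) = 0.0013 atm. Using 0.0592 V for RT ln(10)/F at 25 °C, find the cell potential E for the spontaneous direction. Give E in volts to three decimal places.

+1.490 V

F₂/F⁻ is the cathode (higher E°), Au³⁺/Au⁺ the anode: E°cell = +2.87 − (+1.40) = +1.47 V, n = 2.
Overall: F₂(g) + Au⁺(aq) → 2 F⁻(aq) + Au³⁺(aq)
Q = [F⁻]^2·[Au³⁺] / (P(F₂)·[Au⁺]); log Q = -0.668.
E = E° − (0.0592/n) log Q = +1.47 − (0.0592/2)(-0.668) = +1.490 V.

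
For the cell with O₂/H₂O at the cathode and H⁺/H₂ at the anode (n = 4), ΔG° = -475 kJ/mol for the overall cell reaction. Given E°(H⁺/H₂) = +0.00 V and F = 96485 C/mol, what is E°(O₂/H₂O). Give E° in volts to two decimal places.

E°cell = −ΔG°/(nF) = −(-475×10³)/((4)(96485)) = +1.231 V.
Since O₂/H₂O is the cathode and H⁺/H₂ the anode, E°cell = E°(O₂/H₂O) − E°(H⁺/H₂).
So E°(O₂/H₂O) = E°cell + E°(H⁺/H₂) = +1.231 + (+0.00) = +1.23 V.

+1.23 V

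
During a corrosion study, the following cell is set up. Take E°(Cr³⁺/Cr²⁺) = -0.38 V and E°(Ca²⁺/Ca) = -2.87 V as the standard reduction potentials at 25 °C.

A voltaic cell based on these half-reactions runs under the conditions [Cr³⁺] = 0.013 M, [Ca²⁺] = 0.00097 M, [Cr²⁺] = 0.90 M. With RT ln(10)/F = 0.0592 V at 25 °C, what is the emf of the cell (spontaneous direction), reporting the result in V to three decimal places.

Cr³⁺/Cr²⁺ is the cathode (higher E°), Ca²⁺/Ca the anode: E°cell = -0.38 − (-2.87) = +2.49 V, n = 2.
Overall: 2 Cr³⁺(aq) + Ca(s) → 2 Cr²⁺(aq) + Ca²⁺(aq)
Q = [Cr²⁺]^2·[Ca²⁺] / ([Cr³⁺]^2); log Q = 0.667.
E = E° − (0.0592/n) log Q = +2.49 − (0.0592/2)(0.667) = +2.470 V.

+2.470 V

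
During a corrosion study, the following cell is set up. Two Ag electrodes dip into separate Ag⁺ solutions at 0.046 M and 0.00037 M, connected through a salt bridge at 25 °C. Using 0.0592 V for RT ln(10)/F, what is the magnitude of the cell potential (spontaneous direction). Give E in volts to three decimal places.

For a concentration cell E°cell = 0. The 0.046 M side is the cathode (reduction is favoured where [Ag⁺] is higher).
With n = 1, E = −(0.0592/1) log([Ag⁺]ₐₙ/[Ag⁺]꜀ₐₜ) = −(0.0592/1) log(0.00037/0.046) = −(0.0592/1)(-2.095) = +0.124 V.

+0.124 V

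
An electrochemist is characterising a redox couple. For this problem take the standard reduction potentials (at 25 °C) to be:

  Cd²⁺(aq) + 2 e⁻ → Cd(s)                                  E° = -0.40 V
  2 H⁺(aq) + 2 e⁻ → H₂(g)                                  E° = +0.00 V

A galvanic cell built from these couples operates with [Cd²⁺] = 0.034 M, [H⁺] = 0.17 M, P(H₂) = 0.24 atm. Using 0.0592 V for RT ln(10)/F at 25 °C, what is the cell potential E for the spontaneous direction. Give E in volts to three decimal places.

+0.416 V

H⁺/H₂ is the cathode (higher E°), Cd²⁺/Cd the anode: E°cell = +0.00 − (-0.40) = +0.40 V, n = 2.
Overall: 2 H⁺(aq) + Cd(s) → H₂(g) + Cd²⁺(aq)
Q = P(H₂)·[Cd²⁺] / ([H⁺]^2); log Q = -0.549.
E = E° − (0.0592/n) log Q = +0.40 − (0.0592/2)(-0.549) = +0.416 V.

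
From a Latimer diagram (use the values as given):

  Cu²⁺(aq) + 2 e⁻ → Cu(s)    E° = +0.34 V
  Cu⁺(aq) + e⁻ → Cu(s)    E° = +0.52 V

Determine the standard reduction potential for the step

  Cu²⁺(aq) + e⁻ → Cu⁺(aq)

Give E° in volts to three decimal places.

+0.160 V

Sequential free energies add, so n₃E°₃ = n₁E°₁ + n₂E°₂.
With n₃ = 2, and the known step contributing 1×(+0.52) V, the unknown satisfies 1·E° = 2×(+0.34) − 1×(+0.52) = +0.160.
E° = +0.160 / 1 = +0.160 V.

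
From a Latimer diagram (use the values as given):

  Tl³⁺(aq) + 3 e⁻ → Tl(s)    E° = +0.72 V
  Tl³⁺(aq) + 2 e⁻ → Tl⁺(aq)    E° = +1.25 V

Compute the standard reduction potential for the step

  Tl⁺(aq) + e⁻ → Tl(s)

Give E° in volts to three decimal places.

Sequential free energies add, so n₃E°₃ = n₁E°₁ + n₂E°₂.
With n₃ = 3, and the known step contributing 2×(+1.25) V, the unknown satisfies 1·E° = 3×(+0.72) − 2×(+1.25) = -0.340.
E° = -0.340 / 1 = -0.340 V.

-0.340 V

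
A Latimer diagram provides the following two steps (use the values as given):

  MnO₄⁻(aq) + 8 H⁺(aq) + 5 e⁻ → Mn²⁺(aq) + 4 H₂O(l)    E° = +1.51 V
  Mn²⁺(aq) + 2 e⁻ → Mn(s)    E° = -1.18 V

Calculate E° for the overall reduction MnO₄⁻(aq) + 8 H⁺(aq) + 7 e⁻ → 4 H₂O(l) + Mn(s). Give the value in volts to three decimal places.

+0.741 V

Standard free energies of sequential steps add: ΔG°₃ = ΔG°₁ + ΔG°₂, so n₃E°₃ = n₁E°₁ + n₂E°₂.
E°₃ = (5×+1.51 + 2×-1.18) / 7 = (+5.190) / 7 = +0.741 V.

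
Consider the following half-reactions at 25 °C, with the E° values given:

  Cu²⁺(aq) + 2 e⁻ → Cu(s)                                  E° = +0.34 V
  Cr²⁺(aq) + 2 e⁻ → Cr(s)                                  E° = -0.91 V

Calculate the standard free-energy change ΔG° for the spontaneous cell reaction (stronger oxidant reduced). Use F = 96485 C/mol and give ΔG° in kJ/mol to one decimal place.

Cu²⁺/Cu (E° = +0.34 V) is the cathode; Cr²⁺/Cr (E° = -0.91 V) is the anode, so E°cell = +1.25 V.
Balancing electrons gives n = 2 (lcm of 2 and 2).
ΔG° = −nFE° = −(2)(96485)(+1.25) = -241,212 J = -241.2 kJ/mol.

-241.2 kJ/mol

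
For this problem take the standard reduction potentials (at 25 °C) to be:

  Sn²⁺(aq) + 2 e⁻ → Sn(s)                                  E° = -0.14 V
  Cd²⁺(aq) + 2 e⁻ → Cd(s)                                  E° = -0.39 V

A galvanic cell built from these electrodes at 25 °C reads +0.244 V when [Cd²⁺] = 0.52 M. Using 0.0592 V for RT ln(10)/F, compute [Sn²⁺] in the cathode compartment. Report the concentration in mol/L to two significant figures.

Sn²⁺/Sn is the cathode, Cd²⁺/Cd the anode: E°cell = +0.25 V, n = 2.
Overall reaction: Sn²⁺(aq) + Cd(s) → Sn(s) + Cd²⁺(aq); Q = [Cd²⁺]^1/[Sn²⁺]^1.
From E = E° − (0.0592/n) log Q: log Q = (E° − E)·n/0.0592 = (+0.25 − (+0.244))·2/0.0592 = 0.2027.
So 1·log[Sn²⁺] = 1·log(0.52) − log Q = -0.2840 − (0.2027) = -0.4867; [Sn²⁺] = 10^(-0.4867) ≈ 0.33 M.

0.33 M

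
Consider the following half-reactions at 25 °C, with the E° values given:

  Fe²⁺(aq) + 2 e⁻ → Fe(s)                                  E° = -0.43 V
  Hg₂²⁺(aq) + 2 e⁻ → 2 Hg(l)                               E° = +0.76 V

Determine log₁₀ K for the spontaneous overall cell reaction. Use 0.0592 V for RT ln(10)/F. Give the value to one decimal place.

Cathode: Hg₂²⁺/Hg; anode: Fe²⁺/Fe. E°cell = +1.19 V, n = 2.
log K = nE°cell / 0.0592 = (2)(+1.19) / 0.0592 = 40.2.

40.2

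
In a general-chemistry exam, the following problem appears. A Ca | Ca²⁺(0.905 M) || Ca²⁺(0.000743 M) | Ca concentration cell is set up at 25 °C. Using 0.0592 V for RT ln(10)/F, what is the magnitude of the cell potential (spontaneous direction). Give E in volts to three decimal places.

+0.091 V

For a concentration cell E°cell = 0. The 0.905 M side is the cathode (reduction is favoured where [Ca²⁺] is higher).
With n = 2, E = −(0.0592/2) log([Ca²⁺]ₐₙ/[Ca²⁺]꜀ₐₜ) = −(0.0592/2) log(0.000743/0.905) = −(0.0592/2)(-3.086) = +0.091 V.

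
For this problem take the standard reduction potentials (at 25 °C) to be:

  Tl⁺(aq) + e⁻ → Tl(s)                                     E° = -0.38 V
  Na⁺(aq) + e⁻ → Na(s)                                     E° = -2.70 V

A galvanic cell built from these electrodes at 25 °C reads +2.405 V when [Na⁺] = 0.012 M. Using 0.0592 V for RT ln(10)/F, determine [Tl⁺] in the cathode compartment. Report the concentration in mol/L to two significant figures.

0.33 M

Tl⁺/Tl is the cathode, Na⁺/Na the anode: E°cell = +2.32 V, n = 1.
Overall reaction: Tl⁺(aq) + Na(s) → Tl(s) + Na⁺(aq); Q = [Na⁺]^1/[Tl⁺]^1.
From E = E° − (0.0592/n) log Q: log Q = (E° − E)·n/0.0592 = (+2.32 − (+2.405))·1/0.0592 = -1.4358.
So 1·log[Tl⁺] = 1·log(0.012) − log Q = -1.9208 − (-1.4358) = -0.4850; [Tl⁺] = 10^(-0.4850) ≈ 0.33 M.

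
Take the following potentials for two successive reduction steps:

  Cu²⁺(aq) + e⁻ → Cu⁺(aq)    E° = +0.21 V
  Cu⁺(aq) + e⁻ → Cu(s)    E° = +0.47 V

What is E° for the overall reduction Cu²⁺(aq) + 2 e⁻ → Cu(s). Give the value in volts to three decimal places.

Standard free energies of sequential steps add: ΔG°₃ = ΔG°₁ + ΔG°₂, so n₃E°₃ = n₁E°₁ + n₂E°₂.
E°₃ = (1×+0.21 + 1×+0.47) / 2 = (+0.680) / 2 = +0.340 V.

+0.340 V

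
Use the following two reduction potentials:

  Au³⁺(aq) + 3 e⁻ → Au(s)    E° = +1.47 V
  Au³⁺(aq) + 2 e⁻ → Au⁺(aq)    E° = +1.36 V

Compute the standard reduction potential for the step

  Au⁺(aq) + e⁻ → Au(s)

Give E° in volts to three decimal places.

Sequential free energies add, so n₃E°₃ = n₁E°₁ + n₂E°₂.
With n₃ = 3, and the known step contributing 2×(+1.36) V, the unknown satisfies 1·E° = 3×(+1.47) − 2×(+1.36) = +1.690.
E° = +1.690 / 1 = +1.690 V.

+1.690 V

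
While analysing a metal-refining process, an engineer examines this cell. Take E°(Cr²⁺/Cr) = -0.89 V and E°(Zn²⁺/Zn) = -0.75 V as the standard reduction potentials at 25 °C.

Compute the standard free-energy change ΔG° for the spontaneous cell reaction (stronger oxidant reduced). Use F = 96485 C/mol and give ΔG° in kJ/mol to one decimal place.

-27.0 kJ/mol

Zn²⁺/Zn (E° = -0.75 V) is the cathode; Cr²⁺/Cr (E° = -0.89 V) is the anode, so E°cell = +0.14 V.
Balancing electrons gives n = 2 (lcm of 2 and 2).
ΔG° = −nFE° = −(2)(96485)(+0.14) = -27,016 J = -27.0 kJ/mol.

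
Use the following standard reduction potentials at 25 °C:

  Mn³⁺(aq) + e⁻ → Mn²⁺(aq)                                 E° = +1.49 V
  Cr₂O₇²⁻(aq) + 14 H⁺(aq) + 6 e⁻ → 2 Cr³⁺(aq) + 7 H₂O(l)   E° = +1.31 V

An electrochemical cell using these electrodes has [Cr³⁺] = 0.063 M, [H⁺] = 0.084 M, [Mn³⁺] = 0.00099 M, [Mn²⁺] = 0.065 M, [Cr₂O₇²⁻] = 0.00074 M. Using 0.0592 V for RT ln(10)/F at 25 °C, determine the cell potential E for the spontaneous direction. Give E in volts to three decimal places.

Mn³⁺/Mn²⁺ is the cathode (higher E°), Cr₂O₇²⁻/Cr³⁺ the anode: E°cell = +1.49 − (+1.31) = +0.18 V, n = 6.
Overall: 6 Mn³⁺(aq) + 2 Cr³⁺(aq) + 7 H₂O(l) → 6 Mn²⁺(aq) + Cr₂O₇²⁻(aq) + 14 H⁺(aq)
Q = [Mn²⁺]^6·[Cr₂O₇²⁻]·[H⁺]^14 / ([Mn³⁺]^6·[Cr³⁺]^2); log Q = -4.886.
E = E° − (0.0592/n) log Q = +0.18 − (0.0592/6)(-4.886) = +0.228 V.

+0.228 V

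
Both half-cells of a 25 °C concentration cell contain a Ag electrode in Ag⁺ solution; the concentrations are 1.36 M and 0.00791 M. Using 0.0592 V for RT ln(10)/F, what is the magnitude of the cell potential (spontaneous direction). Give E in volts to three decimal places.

+0.132 V

For a concentration cell E°cell = 0. The 1.36 M side is the cathode (reduction is favoured where [Ag⁺] is higher).
With n = 1, E = −(0.0592/1) log([Ag⁺]ₐₙ/[Ag⁺]꜀ₐₜ) = −(0.0592/1) log(0.00791/1.36) = −(0.0592/1)(-2.235) = +0.132 V.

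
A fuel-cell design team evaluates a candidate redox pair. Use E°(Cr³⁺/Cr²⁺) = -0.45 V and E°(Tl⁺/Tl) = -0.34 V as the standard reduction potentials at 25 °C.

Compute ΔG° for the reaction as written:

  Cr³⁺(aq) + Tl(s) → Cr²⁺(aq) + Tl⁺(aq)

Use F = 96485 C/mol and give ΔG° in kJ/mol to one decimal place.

+10.6 kJ/mol

As written, Cr³⁺/Cr²⁺ is reduced (cathode) and Tl⁺/Tl is oxidised (anode), so E°cell = (-0.45) − (-0.34) = -0.11 V.
Balancing electrons gives n = 1.
ΔG° = −nFE° = −(1)(96485)(-0.11) = 10,613 J = +10.6 kJ/mol.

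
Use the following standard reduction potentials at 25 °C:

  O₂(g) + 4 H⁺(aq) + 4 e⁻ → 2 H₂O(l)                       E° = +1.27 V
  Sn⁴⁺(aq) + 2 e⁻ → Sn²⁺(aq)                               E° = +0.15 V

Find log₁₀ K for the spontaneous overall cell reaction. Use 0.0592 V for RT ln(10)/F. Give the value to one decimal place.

75.7

Cathode: O₂/H₂O; anode: Sn⁴⁺/Sn²⁺. E°cell = +1.12 V, n = 4.
log K = nE°cell / 0.0592 = (4)(+1.12) / 0.0592 = 75.7.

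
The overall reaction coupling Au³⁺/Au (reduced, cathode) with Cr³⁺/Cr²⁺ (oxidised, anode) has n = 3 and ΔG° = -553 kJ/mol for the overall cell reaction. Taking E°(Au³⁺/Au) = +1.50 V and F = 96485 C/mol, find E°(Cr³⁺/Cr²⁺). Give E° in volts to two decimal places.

E°cell = −ΔG°/(nF) = −(-553×10³)/((3)(96485)) = +1.910 V.
Since Au³⁺/Au is the cathode and Cr³⁺/Cr²⁺ the anode, E°cell = E°(Au³⁺/Au) − E°(Cr³⁺/Cr²⁺).
So E°(Cr³⁺/Cr²⁺) = E°(Au³⁺/Au) − E°cell = (+1.50) − (+1.910) = -0.41 V.

-0.41 V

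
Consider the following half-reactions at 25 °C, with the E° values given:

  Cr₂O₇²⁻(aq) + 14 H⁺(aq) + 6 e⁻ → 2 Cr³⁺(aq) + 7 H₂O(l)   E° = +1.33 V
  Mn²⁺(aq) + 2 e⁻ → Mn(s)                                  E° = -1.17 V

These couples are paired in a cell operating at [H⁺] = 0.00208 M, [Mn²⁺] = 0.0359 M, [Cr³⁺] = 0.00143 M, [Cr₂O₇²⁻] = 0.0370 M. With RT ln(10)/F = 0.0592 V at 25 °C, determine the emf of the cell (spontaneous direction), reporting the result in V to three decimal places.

Cr₂O₇²⁻/Cr³⁺ is the cathode (higher E°), Mn²⁺/Mn the anode: E°cell = +1.33 − (-1.17) = +2.50 V, n = 6.
Overall: Cr₂O₇²⁻(aq) + 14 H⁺(aq) + 3 Mn(s) → 2 Cr³⁺(aq) + 7 H₂O(l) + 3 Mn²⁺(aq)
Q = [Cr³⁺]^2·[Mn²⁺]^3 / ([Cr₂O₇²⁻]·[H⁺]^14); log Q = 28.955.
E = E° − (0.0592/n) log Q = +2.50 − (0.0592/6)(28.955) = +2.214 V.

+2.214 V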